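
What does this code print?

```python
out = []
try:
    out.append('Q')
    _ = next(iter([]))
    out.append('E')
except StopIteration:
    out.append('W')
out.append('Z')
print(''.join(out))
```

Execution trace: 'Q' (try body) → 'W' (except StopIteration) → 'Z' (after the try/except). Output: QWZ

Answer: QWZ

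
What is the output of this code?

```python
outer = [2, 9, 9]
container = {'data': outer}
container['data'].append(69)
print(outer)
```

Key concept: dict holds reference to list.
Step by step:
`outer = [2, 9, 9]` → outer = [2, 9, 9]
`container = {'data': outer}` → container = {'data': [2, 9, 9]}
`container['data'].append(69)` → outer = [2, 9, 9, 69]; container = {'data': [2, 9, 9, 69]}
`print(outer)` → prints [2, 9, 9, 69]

Answer: [2, 9, 9, 69]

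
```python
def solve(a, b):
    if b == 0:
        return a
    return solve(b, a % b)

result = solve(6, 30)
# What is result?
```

solve(6, 30) -> solve(30, 6) -> solve(6, 0) -> 6

Answer: 6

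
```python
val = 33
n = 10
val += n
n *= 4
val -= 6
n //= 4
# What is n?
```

Trace:
`val = 33` → val = 33
`n = 10` → n = 10
`val += n` → val = 43
`n *= 4` → n = 40
`val -= 6` → val = 37
`n //= 4` → n = 10
So n = 10

Answer: 10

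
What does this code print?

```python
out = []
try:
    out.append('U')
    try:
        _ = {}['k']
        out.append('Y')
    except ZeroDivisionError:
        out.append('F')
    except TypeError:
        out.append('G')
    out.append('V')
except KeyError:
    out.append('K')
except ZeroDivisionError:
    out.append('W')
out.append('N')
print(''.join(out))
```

Execution trace: 'U' (try body) → 'K' (except KeyError) → 'N' (after the try/except). Output: UKN

Answer: UKN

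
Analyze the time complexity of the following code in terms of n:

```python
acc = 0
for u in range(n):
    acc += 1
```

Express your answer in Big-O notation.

Each loop level contributes: n. Multiplying the contributions gives O(n).

Answer: O(n)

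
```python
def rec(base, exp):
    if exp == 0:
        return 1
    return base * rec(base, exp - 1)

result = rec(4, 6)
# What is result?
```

rec(4, 6) = 4 * 4 * 4 * 4 * 4 * 4 = 4096

Answer: 4096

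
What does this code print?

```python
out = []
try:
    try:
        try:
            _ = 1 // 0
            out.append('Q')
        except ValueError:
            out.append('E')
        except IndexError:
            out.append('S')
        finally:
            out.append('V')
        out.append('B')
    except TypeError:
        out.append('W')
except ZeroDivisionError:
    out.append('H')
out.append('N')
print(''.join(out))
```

Execution trace: 'V' (inner finally) → 'H' (outer except ZeroDivisionError) → 'N' (after the try/except). Output: VHN

Answer: VHN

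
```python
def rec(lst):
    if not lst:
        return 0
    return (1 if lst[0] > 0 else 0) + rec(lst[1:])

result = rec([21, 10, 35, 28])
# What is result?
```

Count of positive elements in [21, 10, 35, 28] = 4

Answer: 4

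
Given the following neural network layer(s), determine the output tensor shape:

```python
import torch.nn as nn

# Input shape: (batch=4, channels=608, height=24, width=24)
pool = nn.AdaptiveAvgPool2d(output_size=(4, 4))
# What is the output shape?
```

Input: (4, 608, 24, 24) -> Output: (4, 608, 4, 4)

Answer: (4, 608, 4, 4)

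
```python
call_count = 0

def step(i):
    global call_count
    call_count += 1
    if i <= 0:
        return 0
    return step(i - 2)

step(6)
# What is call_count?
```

Linear recursion stepping by 2: 4 calls from i=6 down to ≤0.

Answer: 4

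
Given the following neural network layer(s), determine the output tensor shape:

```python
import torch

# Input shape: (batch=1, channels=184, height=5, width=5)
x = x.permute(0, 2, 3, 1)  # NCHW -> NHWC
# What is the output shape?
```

Input: (1, 184, 5, 5) -> Output: (1, 5, 5, 184)

Answer: (1, 5, 5, 184)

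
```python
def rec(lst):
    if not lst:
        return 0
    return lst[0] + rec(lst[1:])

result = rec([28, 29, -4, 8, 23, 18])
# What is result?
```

28 + 29 + (-4) + 8 + 23 + 18 + 0 = 102

Answer: 102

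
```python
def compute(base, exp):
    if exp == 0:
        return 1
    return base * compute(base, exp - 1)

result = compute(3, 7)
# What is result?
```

compute(3, 7) = 3 * 3 * 3 * 3 * 3 * 3 * 3 = 2187

Answer: 2187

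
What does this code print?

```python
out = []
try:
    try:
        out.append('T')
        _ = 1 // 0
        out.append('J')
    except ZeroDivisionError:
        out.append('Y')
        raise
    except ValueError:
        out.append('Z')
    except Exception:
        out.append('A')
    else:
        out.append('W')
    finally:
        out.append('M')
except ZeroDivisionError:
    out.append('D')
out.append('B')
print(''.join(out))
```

Execution trace: 'T' (try body) → 'Y' (except ZeroDivisionError) → 'M' (finally) → 'D' (outer except ZeroDivisionError) → 'B' (after the try/except). Output: TYMDB

Answer: TYMDB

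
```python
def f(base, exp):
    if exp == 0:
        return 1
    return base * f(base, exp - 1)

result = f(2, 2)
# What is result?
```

f(2, 2) = 2 * 2 = 4

Answer: 4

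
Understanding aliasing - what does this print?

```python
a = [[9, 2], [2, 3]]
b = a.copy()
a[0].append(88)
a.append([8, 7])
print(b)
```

Key concept: shallow copy with nested lists.
Step by step:
`a = [[9, 2], [2, 3]]` → a = [[9, 2], [2, 3]]
`b = a.copy()` → b = [[9, 2], [2, 3]]
`a[0].append(88)` → a = [[9, 2, 88], [2, 3]]; b = [[9, 2, 88], [2, 3]]
`a.append([8, 7])` → a = [[9, 2, 88], [2, 3], [8, 7]]
`print(b)` → prints [[9, 2, 88], [2, 3]]

Answer: [[9, 2, 88], [2, 3]]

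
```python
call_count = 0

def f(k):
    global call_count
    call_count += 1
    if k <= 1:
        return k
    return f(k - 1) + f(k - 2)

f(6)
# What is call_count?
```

Calls(k) = 1 + Calls(k-1) + Calls(k-2); Calls(0)=Calls(1)=1. For k=6 this gives 25.

Answer: 25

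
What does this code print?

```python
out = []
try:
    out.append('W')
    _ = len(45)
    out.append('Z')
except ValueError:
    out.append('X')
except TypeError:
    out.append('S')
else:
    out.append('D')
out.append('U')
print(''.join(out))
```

Execution trace: 'W' (try body) → 'S' (except TypeError) → 'U' (after the try/except). Output: WSU

Answer: WSU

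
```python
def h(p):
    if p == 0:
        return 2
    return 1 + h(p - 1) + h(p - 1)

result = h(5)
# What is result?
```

h(p) = 1 + 2·h(p-1), h(0)=2. Closed form: (2+1)·2^5 - 1 = 95.

Answer: 95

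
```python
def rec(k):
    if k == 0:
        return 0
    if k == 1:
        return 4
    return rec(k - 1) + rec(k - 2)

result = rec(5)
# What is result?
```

Build up from base cases: rec(0)=0, rec(1)=4, rec(2)=4, rec(3)=8, rec(4)=12, rec(5)=20

Answer: 20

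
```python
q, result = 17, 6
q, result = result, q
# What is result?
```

Trace:
`q, result = 17, 6` → q = 17; result = 6
`q, result = result, q` → q = 6; result = 17
So result = 17

Answer: 17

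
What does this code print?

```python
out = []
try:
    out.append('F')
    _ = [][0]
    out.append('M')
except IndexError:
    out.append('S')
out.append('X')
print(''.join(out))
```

Execution trace: 'F' (try body) → 'S' (except IndexError) → 'X' (after the try/except). Output: FSX

Answer: FSX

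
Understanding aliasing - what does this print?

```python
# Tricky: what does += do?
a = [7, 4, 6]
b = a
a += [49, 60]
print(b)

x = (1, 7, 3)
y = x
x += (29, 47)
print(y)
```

Key concept: += behavior differs for mutable vs immutable.
Step by step:
`a = [7, 4, 6]` → a = [7, 4, 6]
`b = a` → b = [7, 4, 6] (same object as a)
`a += [49, 60]` → a = [7, 4, 6, 49, 60] (same object as b); b = [7, 4, 6, 49, 60] (same object as a)
`print(b)` → prints [7, 4, 6, 49, 60]
`x = (1, 7, 3)` → x = (1, 7, 3)
`y = x` → y = (1, 7, 3)
`x += (29, 47)` → x = (1, 7, 3, 29, 47)
`print(y)` → prints (1, 7, 3)

Answer:
[7, 4, 6, 49, 60]
(1, 7, 3)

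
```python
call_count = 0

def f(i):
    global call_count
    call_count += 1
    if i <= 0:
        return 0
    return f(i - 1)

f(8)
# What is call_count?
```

Linear recursion stepping by 1: 9 calls from i=8 down to ≤0.

Answer: 9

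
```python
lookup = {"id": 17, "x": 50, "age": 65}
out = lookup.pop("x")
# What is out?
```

Trace:
`lookup = {"id": 17, "x": 50, "age": 65}` → lookup = {'id': 17, 'x': 50, 'age': 65}
`out = lookup.pop("x")` → lookup = {'id': 17, 'age': 65}; out = 50
So out = 50

Answer: 50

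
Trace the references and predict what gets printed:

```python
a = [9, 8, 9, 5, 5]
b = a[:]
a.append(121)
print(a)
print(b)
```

Key concept: slice [:] creates copy.
Step by step:
`a = [9, 8, 9, 5, 5]` → a = [9, 8, 9, 5, 5]
`b = a[:]` → b = [9, 8, 9, 5, 5]
`a.append(121)` → a = [9, 8, 9, 5, 5, 121]
`print(a)` → prints [9, 8, 9, 5, 5, 121]
`print(b)` → prints [9, 8, 9, 5, 5]

Answer:
[9, 8, 9, 5, 5, 121]
[9, 8, 9, 5, 5]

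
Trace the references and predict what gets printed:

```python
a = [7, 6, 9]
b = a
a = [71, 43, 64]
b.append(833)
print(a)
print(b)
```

Key concept: rebinding vs mutation: a is rebound to a new list, b still points at the original.
Step by step:
`a = [7, 6, 9]` → a = [7, 6, 9]
`b = a` → b = [7, 6, 9] (same object as a)
`a = [71, 43, 64]` → a = [71, 43, 64]
`b.append(833)` → b = [7, 6, 9, 833]
`print(a)` → prints [71, 43, 64]
`print(b)` → prints [7, 6, 9, 833]

Answer:
[71, 43, 64]
[7, 6, 9, 833]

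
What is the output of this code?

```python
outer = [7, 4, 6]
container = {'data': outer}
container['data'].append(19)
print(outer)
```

Key concept: dict holds reference to list.
Step by step:
`outer = [7, 4, 6]` → outer = [7, 4, 6]
`container = {'data': outer}` → container = {'data': [7, 4, 6]}
`container['data'].append(19)` → outer = [7, 4, 6, 19]; container = {'data': [7, 4, 6, 19]}
`print(outer)` → prints [7, 4, 6, 19]

Answer: [7, 4, 6, 19]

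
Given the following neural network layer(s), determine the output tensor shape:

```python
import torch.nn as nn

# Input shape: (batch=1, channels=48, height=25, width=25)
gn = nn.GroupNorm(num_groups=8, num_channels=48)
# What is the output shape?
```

Input: (1, 48, 25, 25) -> Output: (1, 48, 25, 25)

Answer: (1, 48, 25, 25)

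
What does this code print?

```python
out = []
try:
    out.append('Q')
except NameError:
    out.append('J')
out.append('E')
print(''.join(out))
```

Execution trace: 'Q' (try body, no exception) → 'E' (after the try/except). Output: QE

Answer: QE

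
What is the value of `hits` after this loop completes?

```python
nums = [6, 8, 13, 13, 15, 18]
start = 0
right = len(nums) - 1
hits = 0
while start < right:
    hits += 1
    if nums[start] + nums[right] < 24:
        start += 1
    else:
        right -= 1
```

Steps to find pair summing to 24
`hits` takes the values: 0 → 1 → 2 → 3 → 4 → 5

Answer: 5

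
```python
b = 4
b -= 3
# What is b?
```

Trace:
`b = 4` → b = 4
`b -= 3` → b = 1
So b = 1

Answer: 1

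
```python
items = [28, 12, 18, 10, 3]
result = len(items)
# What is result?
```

Trace:
`items = [28, 12, 18, 10, 3]` → items = [28, 12, 18, 10, 3]
`result = len(items)` → result = 5
So result = 5

Answer: 5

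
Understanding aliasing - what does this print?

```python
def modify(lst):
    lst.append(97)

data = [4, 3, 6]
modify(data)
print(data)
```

Key concept: function modifies passed list.
Step by step:
`data = [4, 3, 6]` → data = [4, 3, 6]
`modify(data)` → data = [4, 3, 6, 97]
`print(data)` → prints [4, 3, 6, 97]

Answer: [4, 3, 6, 97]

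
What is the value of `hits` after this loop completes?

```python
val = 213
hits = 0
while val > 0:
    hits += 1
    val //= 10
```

Count digits by repeated division by 10
`hits` takes the values: 0 → 1 → 2 → 3

Answer: 3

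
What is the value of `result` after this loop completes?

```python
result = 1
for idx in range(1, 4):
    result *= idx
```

3! = 6
`result` takes the values: 1 → 2 → 6

Answer: 6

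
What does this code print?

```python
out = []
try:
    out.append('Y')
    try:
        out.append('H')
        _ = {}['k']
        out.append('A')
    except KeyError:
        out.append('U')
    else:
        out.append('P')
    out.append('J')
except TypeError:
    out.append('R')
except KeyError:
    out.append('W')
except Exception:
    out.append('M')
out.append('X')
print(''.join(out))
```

Execution trace: 'Y' (try body) → 'H' (inner try body) → 'U' (inner except KeyError) → 'J' (try body, no exception) → 'X' (after the try/except). Output: YHUJX

Answer: YHUJX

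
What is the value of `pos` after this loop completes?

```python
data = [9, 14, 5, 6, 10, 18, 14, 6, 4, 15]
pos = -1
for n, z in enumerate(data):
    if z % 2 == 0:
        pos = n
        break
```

First even number index in [9, 14, 5, 6, 10, 18, 14, 6, 4, 15]
`pos` takes the values: -1 → 1

Answer: 1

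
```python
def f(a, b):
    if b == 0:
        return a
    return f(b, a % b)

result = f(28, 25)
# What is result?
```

f(28, 25) -> f(25, 3) -> f(3, 1) -> f(1, 0) -> 1

Answer: 1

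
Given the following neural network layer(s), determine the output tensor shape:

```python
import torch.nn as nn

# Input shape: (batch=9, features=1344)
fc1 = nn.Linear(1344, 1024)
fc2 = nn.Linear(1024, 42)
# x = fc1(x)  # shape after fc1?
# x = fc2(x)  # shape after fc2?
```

Input: (9, 1344) -> after fc1: (9, 1024) -> Output: (9, 42)

Answer: (9, 42)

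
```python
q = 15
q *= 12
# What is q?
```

Trace:
`q = 15` → q = 15
`q *= 12` → q = 180
So q = 180

Answer: 180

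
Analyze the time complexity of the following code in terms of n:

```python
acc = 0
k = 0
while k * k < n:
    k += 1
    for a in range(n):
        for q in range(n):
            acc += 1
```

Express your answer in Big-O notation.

Each loop level contributes: √n × n × n. Multiplying the contributions gives O(n^2√n).

Answer: O(n^2√n)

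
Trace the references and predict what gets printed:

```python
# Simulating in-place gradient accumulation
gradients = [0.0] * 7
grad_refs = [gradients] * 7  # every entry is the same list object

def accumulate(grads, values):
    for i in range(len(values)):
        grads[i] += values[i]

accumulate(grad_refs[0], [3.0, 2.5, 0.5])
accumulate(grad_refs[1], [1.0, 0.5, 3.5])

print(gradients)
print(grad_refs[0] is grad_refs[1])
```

Key concept: gradient accumulation aliasing.
Step by step:
`gradients = [0.0] * 7` → gradients = [0.0, 0.0, 0.0, 0.0, 0.0, 0.0, 0.0]
`grad_refs = [gradients] * 7` → grad_refs = [[0.0, 0.0, 0.0, 0.0, 0.0, 0.0, 0.0], [0.0, 0.0, 0.0, 0.0, 0.0, 0.0, 0.0], [0.0, 0.0, 0.0, 0.0, 0.0, 0.0, 0.0], [0.0, 0.0, 0.0, 0.0, 0.0, 0.0, 0.0], [0.0, 0.0, 0.0, 0.0, 0.0, 0.0, 0.0], [0.0, 0.0, 0.0, 0.0, 0.0, 0.0, 0.0], [0.0, 0.0, 0.0, 0.0, 0.0, 0.0, 0.0]]
`accumulate(grad_refs[0], [3.0, 2.5, 0.5])` → gradients = [3.0, 2.5, 0.5, 0.0, 0.0, 0.0, 0.0]; grad_refs = [[3.0, 2.5, 0.5, 0.0, 0.0, 0.0, 0.0], [3.0, 2.5, 0.5, 0.0, 0.0, 0.0, 0.0], [3.0, 2.5, 0.5, 0.0, 0.0, 0.0, 0.0], [3.0, 2.5, 0.5, 0.0, 0.0, 0.0, 0.0], [3.0, 2.5, 0.5, 0.0, 0.0, 0.0, 0.0], [3.0, 2.5, 0.5, 0.0, 0.0, 0.0, 0.0], [3.0, 2.5, 0.5, 0.0, 0.0, 0.0, 0.0]]
`accumulate(grad_refs[1], [1.0, 0.5, 3.5])` → gradients = [4.0, 3.0, 4.0, 0.0, 0.0, 0.0, 0.0]; grad_refs = [[4.0, 3.0, 4.0, 0.0, 0.0, 0.0, 0.0], [4.0, 3.0, 4.0, 0.0, 0.0, 0.0, 0.0], [4.0, 3.0, 4.0, 0.0, 0.0, 0.0, 0.0], [4.0, 3.0, 4.0, 0.0, 0.0, 0.0, 0.0], [4.0, 3.0, 4.0, 0.0, 0.0, 0.0, 0.0], [4.0, 3.0, 4.0, 0.0, 0.0, 0.0, 0.0], [4.0, 3.0, 4.0, 0.0, 0.0, 0.0, 0.0]]
`print(gradients)` → prints [4.0, 3.0, 4.0, 0.0, 0.0, 0.0, 0.0]
`print(grad_refs[0] is grad_refs[1])` → prints True

Answer:
[4.0, 3.0, 4.0, 0.0, 0.0, 0.0, 0.0]
True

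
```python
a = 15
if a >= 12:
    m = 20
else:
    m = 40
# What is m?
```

Trace:
`a = 15` → a = 15
`if a >= 12: ...` → a >= 12 is True → m = 20
So m = 20

Answer: 20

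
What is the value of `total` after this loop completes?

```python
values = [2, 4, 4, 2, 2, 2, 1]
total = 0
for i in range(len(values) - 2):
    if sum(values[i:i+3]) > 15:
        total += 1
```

Count windows with sum > 15
`total` takes the values: 0

Answer: 0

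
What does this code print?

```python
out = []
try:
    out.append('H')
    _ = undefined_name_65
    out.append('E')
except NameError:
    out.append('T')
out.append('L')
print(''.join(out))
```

Execution trace: 'H' (try body) → 'T' (except NameError) → 'L' (after the try/except). Output: HTL

Answer: HTL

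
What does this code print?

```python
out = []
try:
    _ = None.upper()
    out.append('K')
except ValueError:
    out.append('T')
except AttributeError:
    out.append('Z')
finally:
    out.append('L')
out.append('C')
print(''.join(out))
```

Execution trace: 'Z' (except AttributeError) → 'L' (finally) → 'C' (after the try/except). Output: ZLC

Answer: ZLC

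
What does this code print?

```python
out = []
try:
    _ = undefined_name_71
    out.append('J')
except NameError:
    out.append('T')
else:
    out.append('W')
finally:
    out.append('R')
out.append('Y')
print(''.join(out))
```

Execution trace: 'T' (except NameError) → 'R' (finally) → 'Y' (after the try/except). Output: TRY

Answer: TRY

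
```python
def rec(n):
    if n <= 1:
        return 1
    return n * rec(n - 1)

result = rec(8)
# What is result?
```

rec(8) = 8 * 7 * 6 * 5 * 4 * 3 * 2 * 1 = 40320

Answer: 40320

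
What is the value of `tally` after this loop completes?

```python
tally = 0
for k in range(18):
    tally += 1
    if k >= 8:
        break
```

Loop breaks when k reaches 8, tally is 9
`tally` takes the values: 0 → 1 → 2 → 3 → 4 → 5 → 6 → 7 → 8 → 9

Answer: 9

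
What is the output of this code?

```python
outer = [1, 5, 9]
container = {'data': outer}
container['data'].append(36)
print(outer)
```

Key concept: dict holds reference to list.
Step by step:
`outer = [1, 5, 9]` → outer = [1, 5, 9]
`container = {'data': outer}` → container = {'data': [1, 5, 9]}
`container['data'].append(36)` → outer = [1, 5, 9, 36]; container = {'data': [1, 5, 9, 36]}
`print(outer)` → prints [1, 5, 9, 36]

Answer: [1, 5, 9, 36]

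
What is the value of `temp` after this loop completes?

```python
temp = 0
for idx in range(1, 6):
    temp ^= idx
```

XOR of 1 to 5
`temp` takes the values: 0 → 1 → 3 → 0 → 4 → 1

Answer: 1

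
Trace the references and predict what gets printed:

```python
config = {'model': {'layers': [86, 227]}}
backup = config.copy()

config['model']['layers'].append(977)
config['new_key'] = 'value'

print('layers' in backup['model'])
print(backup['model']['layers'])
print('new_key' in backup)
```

Key concept: shallow copy gotcha with nested dict.
Step by step:
`config = {'model': {'layers': [86, 227]}}` → config = {'model': {'layers': [86, 227]}}
`backup = config.copy()` → backup = {'model': {'layers': [86, 227]}}
`config['model']['layers'].append(977)` → config = {'model': {'layers': [86, 227, 977]}}; backup = {'model': {'layers': [86, 227, 977]}}
`config['new_key'] = 'value'` → config = {'model': {'layers': [86, 227, 977]}, 'new_key': 'value'}
`print('layers' in backup['model'])` → prints True
`print(backup['model']['layers'])` → prints [86, 227, 977]
`print('new_key' in backup)` → prints False

Answer:
True
[86, 227, 977]
False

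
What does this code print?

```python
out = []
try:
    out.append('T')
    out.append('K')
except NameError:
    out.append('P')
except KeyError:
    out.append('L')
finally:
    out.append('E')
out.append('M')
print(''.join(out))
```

Execution trace: 'T' (try body) → 'K' (try body, no exception) → 'E' (finally) → 'M' (after the try/except). Output: TKEM

Answer: TKEM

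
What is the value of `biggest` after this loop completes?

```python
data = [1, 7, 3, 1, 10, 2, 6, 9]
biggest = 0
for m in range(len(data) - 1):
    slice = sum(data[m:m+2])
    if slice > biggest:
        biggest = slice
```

Max sum of 2-element window in [1, 7, 3, 1, 10, 2, 6, 9]
`biggest` takes the values: 0 → 8 → 10 → 11 → 12 → 15

Answer: 15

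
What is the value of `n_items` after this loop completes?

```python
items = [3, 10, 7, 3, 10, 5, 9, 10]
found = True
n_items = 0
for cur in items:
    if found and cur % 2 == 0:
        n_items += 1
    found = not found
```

Count even values at even positions
`n_items` takes the values: 0 → 1

Answer: 1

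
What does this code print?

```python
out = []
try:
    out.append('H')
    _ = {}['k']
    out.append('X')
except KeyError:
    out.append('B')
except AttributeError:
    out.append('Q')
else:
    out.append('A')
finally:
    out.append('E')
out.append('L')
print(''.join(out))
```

Execution trace: 'H' (try body) → 'B' (except KeyError) → 'E' (finally) → 'L' (after the try/except). Output: HBEL

Answer: HBEL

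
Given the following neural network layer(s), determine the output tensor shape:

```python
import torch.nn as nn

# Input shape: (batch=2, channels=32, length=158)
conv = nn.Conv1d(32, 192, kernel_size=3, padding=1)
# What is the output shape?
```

Input: (2, 32, 158) -> Output: (2, 192, 158)

Answer: (2, 192, 158)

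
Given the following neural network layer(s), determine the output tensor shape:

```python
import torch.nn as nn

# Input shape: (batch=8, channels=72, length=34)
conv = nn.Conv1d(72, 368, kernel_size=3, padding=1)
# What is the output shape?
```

Input: (8, 72, 34) -> Output: (8, 368, 34)

Answer: (8, 368, 34)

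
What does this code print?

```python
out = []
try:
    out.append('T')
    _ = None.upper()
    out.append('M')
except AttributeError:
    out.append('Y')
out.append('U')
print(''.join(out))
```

Execution trace: 'T' (try body) → 'Y' (except AttributeError) → 'U' (after the try/except). Output: TYU

Answer: TYU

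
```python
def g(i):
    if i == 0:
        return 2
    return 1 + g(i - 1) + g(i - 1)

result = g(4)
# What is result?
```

g(i) = 1 + 2·g(i-1), g(0)=2. Closed form: (2+1)·2^4 - 1 = 47.

Answer: 47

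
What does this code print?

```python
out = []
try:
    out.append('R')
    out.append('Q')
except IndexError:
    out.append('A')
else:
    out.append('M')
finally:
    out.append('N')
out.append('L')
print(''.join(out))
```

Execution trace: 'R' (try body) → 'Q' (try body, no exception) → 'M' (else) → 'N' (finally) → 'L' (after the try/except). Output: RQMNL

Answer: RQMNL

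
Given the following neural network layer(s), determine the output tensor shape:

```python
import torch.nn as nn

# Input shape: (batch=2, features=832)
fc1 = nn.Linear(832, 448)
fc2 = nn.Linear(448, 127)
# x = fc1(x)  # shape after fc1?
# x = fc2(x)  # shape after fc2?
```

Input: (2, 832) -> after fc1: (2, 448) -> Output: (2, 127)

Answer: (2, 127)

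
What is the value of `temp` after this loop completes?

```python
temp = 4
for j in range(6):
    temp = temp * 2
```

Multiply by 2, 6 times: 4 * 2^6 = 256
`temp` takes the values: 4 → 8 → 16 → 32 → 64 → 128 → 256

Answer: 256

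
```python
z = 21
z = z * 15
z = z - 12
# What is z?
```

Trace:
`z = 21` → z = 21
`z = z * 15` → z = 315
`z = z - 12` → z = 303
So z = 303

Answer: 303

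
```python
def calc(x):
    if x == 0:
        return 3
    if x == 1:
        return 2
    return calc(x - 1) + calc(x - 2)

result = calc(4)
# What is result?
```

Build up from base cases: calc(0)=3, calc(1)=2, calc(2)=5, calc(3)=7, calc(4)=12

Answer: 12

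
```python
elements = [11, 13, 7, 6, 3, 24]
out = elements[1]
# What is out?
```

Trace:
`elements = [11, 13, 7, 6, 3, 24]` → elements = [11, 13, 7, 6, 3, 24]
`out = elements[1]` → out = 13
So out = 13

Answer: 13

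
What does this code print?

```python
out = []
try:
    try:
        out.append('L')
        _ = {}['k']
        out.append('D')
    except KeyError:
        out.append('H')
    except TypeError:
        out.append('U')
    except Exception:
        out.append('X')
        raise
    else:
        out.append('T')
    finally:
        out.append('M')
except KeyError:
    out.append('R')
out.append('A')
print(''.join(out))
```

Execution trace: 'L' (inner try body) → 'H' (inner except KeyError) → 'M' (inner finally) → 'A' (after the try/except). Output: LHMA

Answer: LHMA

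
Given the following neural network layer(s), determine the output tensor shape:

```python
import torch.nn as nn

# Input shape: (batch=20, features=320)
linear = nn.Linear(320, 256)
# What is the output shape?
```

Input: (20, 320) -> Output: (20, 256)

Answer: (20, 256)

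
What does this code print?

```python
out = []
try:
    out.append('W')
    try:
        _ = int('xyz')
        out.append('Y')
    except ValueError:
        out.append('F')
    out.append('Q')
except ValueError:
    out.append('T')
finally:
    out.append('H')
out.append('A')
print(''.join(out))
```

Execution trace: 'W' (try body) → 'F' (inner except ValueError) → 'Q' (try body, no exception) → 'H' (finally) → 'A' (after the try/except). Output: WFQHA

Answer: WFQHA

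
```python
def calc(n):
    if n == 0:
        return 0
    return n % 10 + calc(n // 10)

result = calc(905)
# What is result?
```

Sum of digits of 905: 5 + 0 + 9 = 14

Answer: 14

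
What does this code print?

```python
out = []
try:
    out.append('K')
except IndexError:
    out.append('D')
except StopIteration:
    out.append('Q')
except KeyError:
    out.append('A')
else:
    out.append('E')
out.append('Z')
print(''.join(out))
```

Execution trace: 'K' (try body, no exception) → 'E' (else) → 'Z' (after the try/except). Output: KEZ

Answer: KEZ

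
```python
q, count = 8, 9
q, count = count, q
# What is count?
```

Trace:
`q, count = 8, 9` → q = 8; count = 9
`q, count = count, q` → q = 9; count = 8
So count = 8

Answer: 8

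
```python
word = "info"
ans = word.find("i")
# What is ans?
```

Trace:
`word = "info"` → word = 'info'
`ans = word.find("i")` → ans = 0
So ans = 0

Answer: 0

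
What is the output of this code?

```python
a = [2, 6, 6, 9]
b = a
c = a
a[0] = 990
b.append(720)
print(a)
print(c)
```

Key concept: multiple aliases.
Step by step:
`a = [2, 6, 6, 9]` → a = [2, 6, 6, 9]
`b = a` → b = [2, 6, 6, 9] (same object as a)
`c = a` → c = [2, 6, 6, 9] (same object as a, b)
`a[0] = 990` → a = [990, 6, 6, 9] (same object as b, c); b = [990, 6, 6, 9] (same object as a, c); c = [990, 6, 6, 9] (same object as a, b)
`b.append(720)` → a = [990, 6, 6, 9, 720] (same object as b, c); b = [990, 6, 6, 9, 720] (same object as a, c); c = [990, 6, 6, 9, 720] (same object as a, b)
`print(a)` → prints [990, 6, 6, 9, 720]
`print(c)` → prints [990, 6, 6, 9, 720]

Answer:
[990, 6, 6, 9, 720]
[990, 6, 6, 9, 720]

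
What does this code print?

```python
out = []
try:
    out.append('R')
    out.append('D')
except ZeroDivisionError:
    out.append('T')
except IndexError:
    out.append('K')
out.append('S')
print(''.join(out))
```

Execution trace: 'R' (try body) → 'D' (try body, no exception) → 'S' (after the try/except). Output: RDS

Answer: RDS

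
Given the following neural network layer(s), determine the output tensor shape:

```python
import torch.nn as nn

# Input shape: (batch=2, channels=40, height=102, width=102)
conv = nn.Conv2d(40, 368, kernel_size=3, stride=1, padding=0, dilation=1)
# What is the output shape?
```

Input: (2, 40, 102, 102) -> Output: (2, 368, 100, 100)

Answer: (2, 368, 100, 100)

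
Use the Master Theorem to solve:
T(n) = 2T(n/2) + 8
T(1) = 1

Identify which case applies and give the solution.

a=2, b=2, f(n)=8. log_2(2) = 1. Since c=0 < 1, Case 1 applies: T(n) = Θ(n^log_b(a)) = O(n).

Answer: O(n) - Case 1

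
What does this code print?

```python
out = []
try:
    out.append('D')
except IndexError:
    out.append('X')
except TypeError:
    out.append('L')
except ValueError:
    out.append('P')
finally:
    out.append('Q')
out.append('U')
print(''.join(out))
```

Execution trace: 'D' (try body, no exception) → 'Q' (finally) → 'U' (after the try/except). Output: DQU

Answer: DQU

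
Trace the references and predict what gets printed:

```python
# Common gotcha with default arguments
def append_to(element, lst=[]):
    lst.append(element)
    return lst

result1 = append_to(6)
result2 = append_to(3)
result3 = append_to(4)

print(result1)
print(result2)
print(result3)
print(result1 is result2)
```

Key concept: mutable default argument gotcha.
Step by step:
`result1 = append_to(6)` → result1 = [6]
`result2 = append_to(3)` → result1 = [6, 3] (same object as result2); result2 = [6, 3] (same object as result1)
`result3 = append_to(4)` → result1 = [6, 3, 4] (same object as result2, result3); result2 = [6, 3, 4] (same object as result1, result3); result3 = [6, 3, 4] (same object as result1, result2)
`print(result1)` → prints [6, 3, 4]
`print(result2)` → prints [6, 3, 4]
`print(result3)` → prints [6, 3, 4]
`print(result1 is result2)` → prints True

Answer:
[6, 3, 4]
[6, 3, 4]
[6, 3, 4]
True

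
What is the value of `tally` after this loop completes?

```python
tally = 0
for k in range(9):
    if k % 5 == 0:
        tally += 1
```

Count numbers divisible by 5 in range(9)
`tally` takes the values: 0 → 1 → 2

Answer: 2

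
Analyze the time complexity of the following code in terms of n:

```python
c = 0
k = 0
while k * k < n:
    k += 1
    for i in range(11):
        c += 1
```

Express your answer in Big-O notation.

Each loop level contributes: √n × 1. Multiplying the contributions gives O(√n).

Answer: O(√n)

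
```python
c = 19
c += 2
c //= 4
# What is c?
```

Trace:
`c = 19` → c = 19
`c += 2` → c = 21
`c //= 4` → c = 5
So c = 5

Answer: 5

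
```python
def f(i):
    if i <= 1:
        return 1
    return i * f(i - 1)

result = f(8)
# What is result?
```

f(8) = 8 * 7 * 6 * 5 * 4 * 3 * 2 * 1 = 40320

Answer: 40320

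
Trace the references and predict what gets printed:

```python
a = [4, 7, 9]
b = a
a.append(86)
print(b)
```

Key concept: basic list aliasing.
Step by step:
`a = [4, 7, 9]` → a = [4, 7, 9]
`b = a` → b = [4, 7, 9] (same object as a)
`a.append(86)` → a = [4, 7, 9, 86] (same object as b); b = [4, 7, 9, 86] (same object as a)
`print(b)` → prints [4, 7, 9, 86]

Answer: [4, 7, 9, 86]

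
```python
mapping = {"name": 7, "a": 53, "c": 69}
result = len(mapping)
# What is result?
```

Trace:
`mapping = {"name": 7, "a": 53, "c": 69}` → mapping = {'name': 7, 'a': 53, 'c': 69}
`result = len(mapping)` → result = 3
So result = 3

Answer: 3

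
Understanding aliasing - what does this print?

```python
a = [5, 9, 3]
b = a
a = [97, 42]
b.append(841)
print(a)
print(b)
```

Key concept: rebinding vs mutation: a is rebound to a new list, b still points at the original.
Step by step:
`a = [5, 9, 3]` → a = [5, 9, 3]
`b = a` → b = [5, 9, 3] (same object as a)
`a = [97, 42]` → a = [97, 42]
`b.append(841)` → b = [5, 9, 3, 841]
`print(a)` → prints [97, 42]
`print(b)` → prints [5, 9, 3, 841]

Answer:
[97, 42]
[5, 9, 3, 841]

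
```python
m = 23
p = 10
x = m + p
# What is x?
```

Trace:
`m = 23` → m = 23
`p = 10` → p = 10
`x = m + p` → x = 33
So x = 33

Answer: 33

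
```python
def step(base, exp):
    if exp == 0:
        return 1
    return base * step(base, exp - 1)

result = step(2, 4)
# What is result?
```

step(2, 4) = 2 * 2 * 2 * 2 = 16

Answer: 16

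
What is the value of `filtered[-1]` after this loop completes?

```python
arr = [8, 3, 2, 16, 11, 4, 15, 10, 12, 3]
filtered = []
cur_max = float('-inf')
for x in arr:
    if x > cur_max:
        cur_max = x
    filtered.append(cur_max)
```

Running max ends at 16
`filtered` takes the values: [] → [8] → [8, 8] → [8, 8, 8] → [8, 8, 8, 16] → [8, 8, 8, 16, 16] → [8, 8, 8, 16, 16, 16] → [8, 8, 8, 16, 16, 16, 16] → [8, 8, 8, 16, 16, 16, 16, 16] → [8, 8, 8, 16, 16, 16, 16, 16, 16] → [8, 8, 8, 16, 16, 16, 16, 16, 16, 16]
So `filtered[-1]` = 16

Answer: 16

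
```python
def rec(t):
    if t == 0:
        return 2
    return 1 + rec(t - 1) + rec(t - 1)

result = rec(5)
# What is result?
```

rec(t) = 1 + 2·rec(t-1), rec(0)=2. Closed form: (2+1)·2^5 - 1 = 95.

Answer: 95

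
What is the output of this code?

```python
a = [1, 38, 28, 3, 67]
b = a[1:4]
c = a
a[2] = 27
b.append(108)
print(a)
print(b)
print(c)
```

Key concept: slice vs alias.
Step by step:
`a = [1, 38, 28, 3, 67]` → a = [1, 38, 28, 3, 67]
`b = a[1:4]` → b = [38, 28, 3]
`c = a` → c = [1, 38, 28, 3, 67] (same object as a)
`a[2] = 27` → a = [1, 38, 27, 3, 67] (same object as c); c = [1, 38, 27, 3, 67] (same object as a)
`b.append(108)` → b = [38, 28, 3, 108]
`print(a)` → prints [1, 38, 27, 3, 67]
`print(b)` → prints [38, 28, 3, 108]
`print(c)` → prints [1, 38, 27, 3, 67]

Answer:
[1, 38, 27, 3, 67]
[38, 28, 3, 108]
[1, 38, 27, 3, 67]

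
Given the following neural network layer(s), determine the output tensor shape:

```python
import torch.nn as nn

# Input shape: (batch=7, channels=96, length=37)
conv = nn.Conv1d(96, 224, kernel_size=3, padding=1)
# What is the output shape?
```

Input: (7, 96, 37) -> Output: (7, 224, 37)

Answer: (7, 224, 37)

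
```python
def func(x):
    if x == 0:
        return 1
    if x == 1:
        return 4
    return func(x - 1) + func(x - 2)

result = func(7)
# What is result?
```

Build up from base cases: func(0)=1, func(1)=4, func(2)=5, func(3)=9, func(4)=14, func(5)=23, func(6)=37, ..., func(7)=60

Answer: 60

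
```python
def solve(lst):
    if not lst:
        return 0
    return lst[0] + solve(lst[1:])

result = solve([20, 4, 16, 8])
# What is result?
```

20 + 4 + 16 + 8 + 0 = 48

Answer: 48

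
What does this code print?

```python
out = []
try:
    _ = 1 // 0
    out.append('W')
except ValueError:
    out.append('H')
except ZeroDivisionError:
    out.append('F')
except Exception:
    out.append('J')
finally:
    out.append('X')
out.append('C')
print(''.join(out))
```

Execution trace: 'F' (except ZeroDivisionError) → 'X' (finally) → 'C' (after the try/except). Output: FXC

Answer: FXC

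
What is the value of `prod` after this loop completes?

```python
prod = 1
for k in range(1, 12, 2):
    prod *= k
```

Product of 1, 3, 5, ... up to 11
`prod` takes the values: 1 → 3 → 15 → 105 → 945 → 10395

Answer: 10395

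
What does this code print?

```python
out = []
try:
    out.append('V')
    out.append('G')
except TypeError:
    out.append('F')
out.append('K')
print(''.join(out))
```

Execution trace: 'V' (try body) → 'G' (try body, no exception) → 'K' (after the try/except). Output: VGK

Answer: VGK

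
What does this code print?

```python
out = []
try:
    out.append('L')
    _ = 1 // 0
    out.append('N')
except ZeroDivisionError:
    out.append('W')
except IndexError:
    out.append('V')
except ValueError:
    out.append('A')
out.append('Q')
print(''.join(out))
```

Execution trace: 'L' (try body) → 'W' (except ZeroDivisionError) → 'Q' (after the try/except). Output: LWQ

Answer: LWQ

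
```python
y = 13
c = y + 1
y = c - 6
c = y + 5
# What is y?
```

Trace:
`y = 13` → y = 13
`c = y + 1` → c = 14
`y = c - 6` → y = 8
`c = y + 5` → c = 13
So y = 8

Answer: 8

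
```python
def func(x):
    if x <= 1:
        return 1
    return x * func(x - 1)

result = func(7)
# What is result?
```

func(7) = 7 * 6 * 5 * 4 * 3 * 2 * 1 = 5040

Answer: 5040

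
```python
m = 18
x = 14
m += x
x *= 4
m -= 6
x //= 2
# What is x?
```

Trace:
`m = 18` → m = 18
`x = 14` → x = 14
`m += x` → m = 32
`x *= 4` → x = 56
`m -= 6` → m = 26
`x //= 2` → x = 28
So x = 28

Answer: 28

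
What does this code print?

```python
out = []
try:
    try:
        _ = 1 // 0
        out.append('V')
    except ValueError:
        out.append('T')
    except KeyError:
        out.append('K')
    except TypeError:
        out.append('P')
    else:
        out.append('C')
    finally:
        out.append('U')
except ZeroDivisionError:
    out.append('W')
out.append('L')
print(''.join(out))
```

Execution trace: 'U' (inner finally) → 'W' (outer except ZeroDivisionError) → 'L' (after the try/except). Output: UWL

Answer: UWL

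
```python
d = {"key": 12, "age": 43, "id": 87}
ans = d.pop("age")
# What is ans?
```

Trace:
`d = {"key": 12, "age": 43, "id": 87}` → d = {'key': 12, 'age': 43, 'id': 87}
`ans = d.pop("age")` → d = {'key': 12, 'id': 87}; ans = 43
So ans = 43

Answer: 43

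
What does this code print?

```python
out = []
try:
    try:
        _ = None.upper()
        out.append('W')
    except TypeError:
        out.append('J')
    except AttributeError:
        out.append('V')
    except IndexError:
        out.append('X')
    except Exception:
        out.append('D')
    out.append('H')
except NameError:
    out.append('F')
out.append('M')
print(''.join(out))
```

Execution trace: 'V' (inner except AttributeError) → 'H' (try body, no exception) → 'M' (after the try/except). Output: VHM

Answer: VHM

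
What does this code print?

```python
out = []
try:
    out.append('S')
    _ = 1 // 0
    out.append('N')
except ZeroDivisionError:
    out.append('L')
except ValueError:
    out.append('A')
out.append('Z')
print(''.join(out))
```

Execution trace: 'S' (try body) → 'L' (except ZeroDivisionError) → 'Z' (after the try/except). Output: SLZ

Answer: SLZ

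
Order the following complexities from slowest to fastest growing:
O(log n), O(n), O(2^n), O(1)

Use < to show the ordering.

Ordered by growth rate: O(1) < O(log n) < O(n) < O(2^n)

Answer: O(1) < O(log n) < O(n) < O(2^n)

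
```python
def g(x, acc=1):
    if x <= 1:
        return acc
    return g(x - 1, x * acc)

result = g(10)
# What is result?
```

Accumulator trace (n, acc): (10, 1) -> (9, 10) -> (8, 90) -> (7, 720) -> (6, 5040) -> (5, 30240) -> (4, 151200) -> (3, 604800) -> (2, 1814400) -> (1, 3628800) -> return 3628800

Answer: 3628800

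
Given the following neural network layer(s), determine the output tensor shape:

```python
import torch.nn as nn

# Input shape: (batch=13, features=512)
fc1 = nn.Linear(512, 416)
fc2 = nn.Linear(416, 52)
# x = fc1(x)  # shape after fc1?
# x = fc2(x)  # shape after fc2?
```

Input: (13, 512) -> after fc1: (13, 416) -> Output: (13, 52)

Answer: (13, 52)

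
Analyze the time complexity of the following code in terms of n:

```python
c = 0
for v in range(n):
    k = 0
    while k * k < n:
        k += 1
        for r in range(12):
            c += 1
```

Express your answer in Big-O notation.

Each loop level contributes: n × √n × 1. Multiplying the contributions gives O(n√n).

Answer: O(n√n)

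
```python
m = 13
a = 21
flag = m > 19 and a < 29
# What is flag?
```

Trace:
`m = 13` → m = 13
`a = 21` → a = 21
`flag = m > 19 and a < 29` → flag = False
So flag = False

Answer: False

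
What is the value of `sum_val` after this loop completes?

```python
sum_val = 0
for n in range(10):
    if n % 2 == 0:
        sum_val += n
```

Sum of even numbers 0 to 9
`sum_val` takes the values: 0 → 2 → 6 → 12 → 20

Answer: 20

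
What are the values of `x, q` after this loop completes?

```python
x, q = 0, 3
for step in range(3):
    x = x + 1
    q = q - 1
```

x goes 0→3, q goes 3→0
`x, q` takes the values: (0, 3) → (1, 3) → (1, 2) → (2, 2) → (2, 1) → (3, 1) → (3, 0)

Answer: 3, 0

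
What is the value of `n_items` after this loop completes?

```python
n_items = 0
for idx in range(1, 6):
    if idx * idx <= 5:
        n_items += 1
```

Count numbers where idx² ≤ 5
`n_items` takes the values: 0 → 1 → 2

Answer: 2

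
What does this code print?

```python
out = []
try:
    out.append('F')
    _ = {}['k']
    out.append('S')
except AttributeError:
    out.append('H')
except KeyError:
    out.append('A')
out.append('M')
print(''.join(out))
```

Execution trace: 'F' (try body) → 'A' (except KeyError) → 'M' (after the try/except). Output: FAM

Answer: FAM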